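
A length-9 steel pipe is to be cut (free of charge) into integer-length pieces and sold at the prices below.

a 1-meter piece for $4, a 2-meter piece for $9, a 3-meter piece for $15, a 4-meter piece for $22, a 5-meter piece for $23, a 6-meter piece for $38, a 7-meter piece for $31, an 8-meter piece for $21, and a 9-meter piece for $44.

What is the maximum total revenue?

Let v[k] be the best obtainable value from length k. For each k, try every first piece i and keep the best of price[i] + v[k−i].
v[1] = 4
v[2] = 9
v[3] = 15
v[4] = 22
v[5] = 26  (first piece 1, then v[4]=22)
v[6] = 38
v[7] = 42  (first piece 1, then v[6]=38)
v[8] = 47  (first piece 2, then v[6]=38)
v[9] = 53  (first piece 3, then v[6]=38)
One optimal cutting: 6 + 3 → $38 + $15 = $53.

53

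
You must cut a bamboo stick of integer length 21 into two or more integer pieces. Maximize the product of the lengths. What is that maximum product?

Define prod[k] = max over 1≤i<k of i · max(k−i, prod[k−i]); the inner max lets the remainder stay uncut if that's better.
Small cases: prod[2]=1, prod[3]=2, prod[4]=4, prod[5]=6, prod[6]=9, prod[7]=12, prod[8]=18, prod[9]=27, prod[10]=36, prod[11]=54, prod[12]=81, prod[13]=108, prod[14]=162.
prod[15] = 3×max(12,81) = 3×81 = 243
prod[16] = 2×max(14,162) = 2×162 = 324
prod[17] = 2×max(15,243) = 2×243 = 486
prod[18] = 3×max(15,243) = 3×243 = 729
prod[19] = 2×max(17,486) = 2×486 = 972
prod[20] = 2×max(18,729) = 2×729 = 1458
prod[21] = 3×max(18,729) = 3×729 = 2187
One optimal split: 3 + 3 + 3 + 3 + 3 + 3 + 3; product 3×3×3×3×3×3×3 = 2187.

2187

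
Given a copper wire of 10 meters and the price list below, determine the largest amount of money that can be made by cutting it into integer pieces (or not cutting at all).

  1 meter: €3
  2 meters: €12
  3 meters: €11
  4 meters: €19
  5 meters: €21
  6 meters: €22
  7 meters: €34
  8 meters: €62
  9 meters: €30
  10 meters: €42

74

Build r[k] bottom-up: r[k] = max over allowed piece i of (p[i] + r[k−i]).
r[1] = 3
r[2] = max(3+3, 12+0) = 12
r[3] = max(3+12, 12+3, 11+0) = 15
r[4] = max(3+15, 12+12, 11+3, 19+0) = 24
r[5] = max(3+24, 12+15, 11+12, 19+3, 21+0) = 27
r[6] = max(3+27, 12+24, 11+15, 19+12, 21+3, 22+0) = 36
r[7] = max(3+36, 12+27, 11+24, …, 22+3, 34+0) = 39
r[8] = max(3+39, 12+36, 11+27, …, 34+3, 62+0) = 62
r[9] = max(3+62, 12+39, 11+36, …, 62+3, 30+0) = 65
r[10] = max(3+65, 12+62, 11+39, …, 30+3, 42+0) = 74
One optimal cutting: 8 + 2 → €62 + €12 = €74.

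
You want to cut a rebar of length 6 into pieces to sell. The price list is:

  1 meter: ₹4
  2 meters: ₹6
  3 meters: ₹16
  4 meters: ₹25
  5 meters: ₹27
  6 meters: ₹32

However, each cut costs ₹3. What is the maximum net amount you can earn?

32

Let net[k] be the best obtainable value from length k. For each k, try every first piece i and keep the best of price[i] + net[k−i] minus the 3 cut fee when i<k.
net[1] = 4
net[2] = max(4+4-3, 6+0) = 6
net[3] = max(4+6-3, 6+4-3, 16+0) = 16
net[4] = max(4+16-3, 6+6-3, 16+4-3, 25+0) = 25
net[5] = max(4+25-3, 6+16-3, 16+6-3, 25+4-3, 27+0) = 27
net[6] = max(4+27-3, 6+25-3, 16+16-3, 25+6-3, 27+4-3, 32+0) = 32
Best is to make no cuts and sell whole for ₹32.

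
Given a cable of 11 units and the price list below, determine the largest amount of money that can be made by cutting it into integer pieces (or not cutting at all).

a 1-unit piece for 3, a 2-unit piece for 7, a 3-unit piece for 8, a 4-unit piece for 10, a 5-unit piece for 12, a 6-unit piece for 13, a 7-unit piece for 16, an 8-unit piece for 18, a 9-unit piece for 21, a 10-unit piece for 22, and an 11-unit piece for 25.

38

Build v[k] bottom-up: v[k] = max over allowed piece i of (p[i] + v[k−i]).
v[1] = 3
v[2] = max(3+3, 7+0) = 7
v[3] = max(3+7, 7+3, 8+0) = 10
v[4] = max(3+10, 7+7, 8+3, 10+0) = 14
v[5] = max(3+14, 7+10, 8+7, 10+3, 12+0) = 17
v[6] = max(3+17, 7+14, 8+10, 10+7, 12+3, 13+0) = 21
v[7] = max(3+21, 7+17, 8+14, …, 13+3, 16+0) = 24
v[8] = max(3+24, 7+21, 8+17, …, 16+3, 18+0) = 28
v[9] = max(3+28, 7+24, 8+21, …, 18+3, 21+0) = 31
v[10] = max(3+31, 7+28, 8+24, …, 21+3, 22+0) = 35
v[11] = max(3+35, 7+31, 8+28, …, 22+3, 25+0) = 38
One optimal cutting: 2 + 2 + 2 + 2 + 2 + 1 → 7 + 7 + 7 + 7 + 7 + 3 = 38.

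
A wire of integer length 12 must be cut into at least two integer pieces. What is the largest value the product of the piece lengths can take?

81

Define prod[k] = max over 1≤i<k of i · max(k−i, prod[k−i]); the inner max lets the remainder stay uncut if that's better.
Small cases: prod[2]=1, prod[3]=2, prod[4]=4, prod[5]=6, prod[6]=9.
prod[7] = 2×max(5,6) = 2×6 = 12
prod[8] = 2×max(6,9) = 2×9 = 18
prod[9] = 3×max(6,9) = 3×9 = 27
prod[10] = 2×max(8,18) = 2×18 = 36
prod[11] = 2×max(9,27) = 2×27 = 54
prod[12] = 3×max(9,27) = 3×27 = 81
One optimal split: 3 + 3 + 3 + 3; product 3×3×3×3 = 81.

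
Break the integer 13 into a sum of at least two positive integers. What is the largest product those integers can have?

Fill m[k] for k=2..13: at each k try every first piece i and multiply by the better of (k−i) uncut or m[k−i].
m[2] = 1×max(1,0) = 1×1 = 1
m[3] = max(1×2, 2×1) = 2
m[4] = max(1×3, 2×2, 3×1) = 4
m[5] = max(1×4, 2×3, 3×2, 4×1) = 6
m[6] = max(1×6, 2×4, 3×3, 4×2, 5×1) = 9
m[7] = max(1×9, 2×6, 3×4, 4×3, 5×2, 6×1) = 12
m[8] = max(1×12, 2×9, 3×6, …, 6×2, 7×1) = 18
m[9] = max(1×18, 2×12, 3×9, …, 7×2, 8×1) = 27
m[10] = max(1×27, 2×18, 3×12, …, 8×2, 9×1) = 36
m[11] = max(1×36, 2×27, 3×18, …, 9×2, 10×1) = 54
m[12] = max(1×54, 2×36, 3×27, …, 10×2, 11×1) = 81
m[13] = max(1×81, 2×54, 3×36, …, 11×2, 12×1) = 108
One optimal split: 3 + 3 + 3 + 2 + 2; product 3×3×3×2×2 = 108.

108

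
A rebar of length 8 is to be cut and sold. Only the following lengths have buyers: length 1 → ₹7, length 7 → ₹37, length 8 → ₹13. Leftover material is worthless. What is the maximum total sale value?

Let best[k] be the best obtainable value from length k. For each k, try every first piece i and keep the best of price[i] + best[k−i].
best[1] = 7
best[2] = 14  (first piece 1, then best[1]=7)
best[3] = 21  (first piece 1, then best[2]=14)
best[4] = 28  (first piece 1, then best[3]=21)
best[5] = 35  (first piece 1, then best[4]=28)
best[6] = 42  (first piece 1, then best[5]=35)
best[7] = 49  (first piece 1, then best[6]=42)
best[8] = 56  (first piece 1, then best[7]=49)
One optimal cutting: 1 + 1 + 1 + 1 + 1 + 1 + 1 + 1 → ₹56.

56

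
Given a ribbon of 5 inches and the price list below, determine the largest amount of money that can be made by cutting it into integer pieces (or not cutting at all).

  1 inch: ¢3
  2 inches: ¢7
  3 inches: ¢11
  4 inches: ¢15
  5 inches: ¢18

18

Let v[k] be the best obtainable value from length k. For each k, try every first piece i and keep the best of price[i] + v[k−i].
v[1] = 3
v[2] = max(3+3, 7+0) = 7
v[3] = max(3+7, 7+3, 11+0) = 11
v[4] = max(3+11, 7+7, 11+3, 15+0) = 15
v[5] = max(3+15, 7+11, 11+7, 15+3, 18+0) = 18
One optimal cutting: 4 + 1 → ¢15 + ¢3 = ¢18.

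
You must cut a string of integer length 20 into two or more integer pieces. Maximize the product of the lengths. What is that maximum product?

Fill m[k] for k=2..20: at each k try every first piece i and multiply by the better of (k−i) uncut or m[k−i].
m[2] = 1·max(1,0) = 1·1 = 1
m[3] = 1·max(2,1) = 1·2 = 2
m[4] = 2·max(2,1) = 2·2 = 4
m[5] = 2·max(3,2) = 2·3 = 6
m[6] = 3·max(3,2) = 3·3 = 9
m[7] = 2·max(5,6) = 2·6 = 12
m[8] = 2·max(6,9) = 2·9 = 18
m[9] = 3·max(6,9) = 3·9 = 27
m[10] = 2·max(8,18) = 2·18 = 36
m[11] = 2·max(9,27) = 2·27 = 54
m[12] = 3·max(9,27) = 3·27 = 81
m[13] = 2·max(11,54) = 2·54 = 108
m[14] = 2·max(12,81) = 2·81 = 162
m[15] = 3·max(12,81) = 3·81 = 243
m[16] = 2·max(14,162) = 2·162 = 324
m[17] = 2·max(15,243) = 2·243 = 486
m[18] = 3·max(15,243) = 3·243 = 729
m[19] = 2·max(17,486) = 2·486 = 972
m[20] = 2·max(18,729) = 2·729 = 1458
One optimal split: 3 + 3 + 3 + 3 + 3 + 3 + 2; product 3·3·3·3·3·3·2 = 1458.

1458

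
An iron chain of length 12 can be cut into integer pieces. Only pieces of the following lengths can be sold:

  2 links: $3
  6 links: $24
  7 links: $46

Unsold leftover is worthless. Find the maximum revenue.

Consider every possible first cut. f[k] is the best of p[i]+f[k−i] over all sellable i≤k.
f[1] = 0
f[2] = 3
f[3] = 3
f[4] = 6  (first piece 2, then f[2]=3)
f[5] = 6
f[6] = max(3+6, 24+0) = 24
f[7] = max(3+6, 24+0, 46+0) = 46
f[8] = max(3+24, 24+3, 46+0) = 46
f[9] = max(3+46, 24+3, 46+3) = 49
f[10] = max(3+46, 24+6, 46+3) = 49
f[11] = max(3+49, 24+6, 46+6) = 52
f[12] = max(3+49, 24+24, 46+6) = 52
One optimal cutting: pieces 7 + 2 + 2 with 1 link of scrap → $52.

52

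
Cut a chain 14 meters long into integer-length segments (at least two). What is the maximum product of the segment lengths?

162

Let P[k] be the best product for length k (with at least one cut). For each first piece i, the rest contributes max(k−i, P[k−i]).
P[2] = 1·max(1,0) = 1·1 = 1
P[3] = 1·max(2,1) = 1·2 = 2
P[4] = 2·max(2,1) = 2·2 = 4
P[5] = 2·max(3,2) = 2·3 = 6
P[6] = 3·max(3,2) = 3·3 = 9
P[7] = 2·max(5,6) = 2·6 = 12
P[8] = 2·max(6,9) = 2·9 = 18
P[9] = 3·max(6,9) = 3·9 = 27
P[10] = 2·max(8,18) = 2·18 = 36
P[11] = 2·max(9,27) = 2·27 = 54
P[12] = 3·max(9,27) = 3·27 = 81
P[13] = 2·max(11,54) = 2·54 = 108
P[14] = 2·max(12,81) = 2·81 = 162
One optimal split: 3 + 3 + 3 + 3 + 2; product 3·3·3·3·2 = 162.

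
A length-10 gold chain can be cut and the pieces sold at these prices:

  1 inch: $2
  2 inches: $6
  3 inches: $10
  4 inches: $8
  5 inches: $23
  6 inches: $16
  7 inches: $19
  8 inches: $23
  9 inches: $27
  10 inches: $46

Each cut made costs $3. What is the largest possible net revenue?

46

Let net[k] be the best obtainable value from length k. For each k, try every first piece i and keep the best of price[i] + net[k−i] minus the 3 cut fee when i<k.
net[1] = 2
net[2] = 6
net[3] = 10
net[4] = 9  (first piece 1, then net[3]=10)
net[5] = 23
net[6] = 22  (first piece 1, then net[5]=23)
net[7] = 26  (first piece 2, then net[5]=23)
net[8] = 30  (first piece 3, then net[5]=23)
net[9] = 29  (first piece 1, then net[8]=30)
net[10] = 46
Best is to make no cuts and sell whole for $46.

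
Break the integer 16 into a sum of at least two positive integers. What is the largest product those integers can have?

Define g[k] = max over 1≤i<k of i · max(k−i, g[k−i]); the inner max lets the remainder stay uncut if that's better.
g[2] = 1·max(1,0) = 1·1 = 1
g[3] = 1·max(2,1) = 1·2 = 2
g[4] = 2·max(2,1) = 2·2 = 4
g[5] = 2·max(3,2) = 2·3 = 6
g[6] = 3·max(3,2) = 3·3 = 9
g[7] = 2·max(5,6) = 2·6 = 12
g[8] = 2·max(6,9) = 2·9 = 18
g[9] = 3·max(6,9) = 3·9 = 27
g[10] = 2·max(8,18) = 2·18 = 36
g[11] = 2·max(9,27) = 2·27 = 54
g[12] = 3·max(9,27) = 3·27 = 81
g[13] = 2·max(11,54) = 2·54 = 108
g[14] = 2·max(12,81) = 2·81 = 162
g[15] = 3·max(12,81) = 3·81 = 243
g[16] = 2·max(14,162) = 2·162 = 324
One optimal split: 3 + 3 + 3 + 3 + 2 + 2; product 3·3·3·3·2·2 = 324.

324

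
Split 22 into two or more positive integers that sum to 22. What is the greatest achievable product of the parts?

2916

Define prod[k] = max over 1≤i<k of i · max(k−i, prod[k−i]); the inner max lets the remainder stay uncut if that's better.
prod[2] = 1·max(1,0) = 1·1 = 1
prod[3] = 1·max(2,1) = 1·2 = 2
prod[4] = 2·max(2,1) = 2·2 = 4
prod[5] = 2·max(3,2) = 2·3 = 6
prod[6] = 3·max(3,2) = 3·3 = 9
prod[7] = 2·max(5,6) = 2·6 = 12
prod[8] = 2·max(6,9) = 2·9 = 18
prod[9] = 3·max(6,9) = 3·9 = 27
prod[10] = 2·max(8,18) = 2·18 = 36
prod[11] = 2·max(9,27) = 2·27 = 54
prod[12] = 3·max(9,27) = 3·27 = 81
prod[13] = 2·max(11,54) = 2·54 = 108
prod[14] = 2·max(12,81) = 2·81 = 162
prod[15] = 3·max(12,81) = 3·81 = 243
prod[16] = 2·max(14,162) = 2·162 = 324
prod[17] = 2·max(15,243) = 2·243 = 486
prod[18] = 3·max(15,243) = 3·243 = 729
prod[19] = 2·max(17,486) = 2·486 = 972
prod[20] = 2·max(18,729) = 2·729 = 1458
prod[21] = 3·max(18,729) = 3·729 = 2187
prod[22] = 2·max(20,1458) = 2·1458 = 2916
One optimal split: 3 + 3 + 3 + 3 + 3 + 3 + 2 + 2; product 3·3·3·3·3·3·2·2 = 2916.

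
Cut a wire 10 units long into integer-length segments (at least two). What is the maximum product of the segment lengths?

36

Define m[k] = max over 1≤i<k of i · max(k−i, m[k−i]); the inner max lets the remainder stay uncut if that's better.
Small cases: m[2]=1, m[3]=2, m[4]=4, m[5]=6.
m[6] = 3×max(3,2) = 3×3 = 9
m[7] = 2×max(5,6) = 2×6 = 12
m[8] = 2×max(6,9) = 2×9 = 18
m[9] = 3×max(6,9) = 3×9 = 27
m[10] = 2×max(8,18) = 2×18 = 36
One optimal split: 3 + 3 + 2 + 2; product 3×3×2×2 = 36.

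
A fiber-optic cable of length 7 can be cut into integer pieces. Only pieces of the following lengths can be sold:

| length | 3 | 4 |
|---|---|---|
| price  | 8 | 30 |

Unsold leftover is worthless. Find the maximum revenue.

38

Let best[k] be the best obtainable value from length k. For each k, try every first piece i and keep the best of price[i] + best[k−i].
best[1] = 0
best[2] = 0
best[3] = 8
best[4] = max(8+0, 30+0) = 30
best[5] = max(8+0, 30+0) = 30
best[6] = max(8+8, 30+0) = 30
best[7] = max(8+30, 30+8) = 38
One optimal cutting: 4 + 3 → $38.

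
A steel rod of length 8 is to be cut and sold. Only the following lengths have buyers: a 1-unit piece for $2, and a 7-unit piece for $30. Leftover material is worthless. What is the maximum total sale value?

32

Let r[k] be the best obtainable value from length k. For each k, try every first piece i and keep the best of price[i] + r[k−i].
r[1] = 2
r[2] = 4  (first piece 1, then r[1]=2)
r[3] = 6  (first piece 1, then r[2]=4)
r[4] = 8  (first piece 1, then r[3]=6)
r[5] = 10  (first piece 1, then r[4]=8)
r[6] = 12  (first piece 1, then r[5]=10)
r[7] = max(2+12, 30+0) = 30
r[8] = max(2+30, 30+2) = 32
One optimal cutting: 7 + 1 → $32.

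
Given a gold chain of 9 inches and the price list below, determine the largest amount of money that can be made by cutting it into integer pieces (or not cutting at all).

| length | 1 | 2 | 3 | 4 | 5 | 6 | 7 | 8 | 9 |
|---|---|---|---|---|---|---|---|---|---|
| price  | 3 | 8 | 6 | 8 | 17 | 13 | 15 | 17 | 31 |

35

Consider every possible first cut. R[k] is the best of p[i]+R[k−i] over all sellable i≤k.
R[1] = 3
R[2] = max(3+3, 8+0) = 8
R[3] = max(3+8, 8+3, 6+0) = 11
R[4] = max(3+11, 8+8, 6+3, 8+0) = 16
R[5] = max(3+16, 8+11, 6+8, 8+3, 17+0) = 19
R[6] = max(3+19, 8+16, 6+11, 8+8, 17+3, 13+0) = 24
R[7] = max(3+24, 8+19, 6+16, …, 13+3, 15+0) = 27
R[8] = max(3+27, 8+24, 6+19, …, 15+3, 17+0) = 32
R[9] = max(3+32, 8+27, 6+24, …, 17+3, 31+0) = 35
One optimal cutting: 2 + 2 + 2 + 2 + 1 → $8 + $8 + $8 + $8 + $3 = $35.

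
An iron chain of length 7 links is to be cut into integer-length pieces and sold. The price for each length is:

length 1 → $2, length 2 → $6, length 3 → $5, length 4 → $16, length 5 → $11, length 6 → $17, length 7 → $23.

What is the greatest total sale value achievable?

24

Let r[k] be the best obtainable value from length k. For each k, try every first piece i and keep the best of price[i] + r[k−i].
r[1] = 2
r[2] = max(2+2, 6+0) = 6
r[3] = max(2+6, 6+2, 5+0) = 8
r[4] = max(2+8, 6+6, 5+2, 16+0) = 16
r[5] = max(2+16, 6+8, 5+6, 16+2, 11+0) = 18
r[6] = max(2+18, 6+16, 5+8, 16+6, 11+2, 17+0) = 22
r[7] = max(2+22, 6+18, 5+16, …, 17+2, 23+0) = 24
One optimal cutting: 4 + 2 + 1 → $16 + $6 + $2 = $24.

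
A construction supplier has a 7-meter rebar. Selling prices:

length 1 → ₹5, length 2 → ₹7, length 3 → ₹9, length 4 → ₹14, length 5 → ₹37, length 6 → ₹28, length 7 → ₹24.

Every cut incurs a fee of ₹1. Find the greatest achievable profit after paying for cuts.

45

Let v[k] be the best obtainable value from length k. For each k, try every first piece i and keep the best of price[i] + v[k−i] minus the 1 cut fee when i<k.
v[1] = 5
v[2] = max(5+5-1, 7+0) = 9
v[3] = max(5+9-1, 7+5-1, 9+0) = 13
v[4] = max(5+13-1, 7+9-1, 9+5-1, 14+0) = 17
v[5] = max(5+17-1, 7+13-1, 9+9-1, 14+5-1, 37+0) = 37
v[6] = max(5+37-1, 7+17-1, 9+13-1, 14+9-1, 37+5-1, 28+0) = 41
v[7] = max(5+41-1, 7+37-1, 9+17-1, …, 28+5-1, 24+0) = 45
One optimal plan: pieces 5 + 1 + 1 (2 cuts) → ₹47 − ₹2 = ₹45.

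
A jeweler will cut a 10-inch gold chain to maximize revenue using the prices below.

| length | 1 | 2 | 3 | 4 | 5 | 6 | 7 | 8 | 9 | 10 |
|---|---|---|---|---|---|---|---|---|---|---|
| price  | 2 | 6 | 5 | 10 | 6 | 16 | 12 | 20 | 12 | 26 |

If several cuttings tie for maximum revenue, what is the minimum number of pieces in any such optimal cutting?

5

Build r[k] bottom-up: r[k] = max over allowed piece i of (p[i] + r[k−i]).
r[1] = 2
r[2] = 6
r[3] = 8  (first piece 1, then r[2]=6)
r[4] = 12  (first piece 2, then r[2]=6)
r[5] = 14  (first piece 1, then r[4]=12)
r[6] = 18  (first piece 2, then r[4]=12)
r[7] = 20  (first piece 1, then r[6]=18)
r[8] = 24  (first piece 2, then r[6]=18)
r[9] = 26  (first piece 1, then r[8]=24)
r[10] = 30  (first piece 2, then r[8]=24)
Maximum revenue is $30.
Now minimize piece count subject to staying optimal: for each k, pieces[k] = 1 + min over i with p[i]+r[k−i]=r[k] of pieces[k−i].
pieces[7] = 4
pieces[8] = 4
pieces[9] = 5
pieces[10] = 5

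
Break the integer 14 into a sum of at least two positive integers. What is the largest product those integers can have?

Define m[k] = max over 1≤i<k of i · max(k−i, m[k−i]); the inner max lets the remainder stay uncut if that's better.
Small cases: m[2]=1, m[3]=2, m[4]=4, m[5]=6, m[6]=9, m[7]=12.
m[8] = 2*max(6,9) = 2*9 = 18
m[9] = 3*max(6,9) = 3*9 = 27
m[10] = 2*max(8,18) = 2*18 = 36
m[11] = 2*max(9,27) = 2*27 = 54
m[12] = 3*max(9,27) = 3*27 = 81
m[13] = 2*max(11,54) = 2*54 = 108
m[14] = 2*max(12,81) = 2*81 = 162
One optimal split: 3 + 3 + 3 + 3 + 2; product 3*3*3*3*2 = 162.

162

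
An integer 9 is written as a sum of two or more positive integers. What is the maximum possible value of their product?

27

Fill g[k] for k=2..9: at each k try every first piece i and multiply by the better of (k−i) uncut or g[k−i].
g[2] = 1×max(1,0) = 1×1 = 1
g[3] = max(1×2, 2×1) = 2
g[4] = max(1×3, 2×2, 3×1) = 4
g[5] = max(1×4, 2×3, 3×2, 4×1) = 6
g[6] = max(1×6, 2×4, 3×3, 4×2, 5×1) = 9
g[7] = max(1×9, 2×6, 3×4, 4×3, 5×2, 6×1) = 12
g[8] = max(1×12, 2×9, 3×6, …, 6×2, 7×1) = 18
g[9] = max(1×18, 2×12, 3×9, …, 7×2, 8×1) = 27
One optimal split: 3 + 3 + 3; product 3×3×3 = 27.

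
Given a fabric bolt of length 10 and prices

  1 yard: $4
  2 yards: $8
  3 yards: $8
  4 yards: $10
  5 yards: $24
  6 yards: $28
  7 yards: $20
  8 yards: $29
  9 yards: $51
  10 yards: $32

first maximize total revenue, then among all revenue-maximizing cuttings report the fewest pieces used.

Let r[k] be the best obtainable value from length k. For each k, try every first piece i and keep the best of price[i] + r[k−i].
r[1] = 4
r[2] = max(4+4, 8+0) = 8
r[3] = max(4+8, 8+4, 8+0) = 12
r[4] = max(4+12, 8+8, 8+4, 10+0) = 16
r[5] = max(4+16, 8+12, 8+8, 10+4, 24+0) = 24
r[6] = max(4+24, 8+16, 8+12, 10+8, 24+4, 28+0) = 28
r[7] = max(4+28, 8+24, 8+16, …, 28+4, 20+0) = 32
r[8] = max(4+32, 8+28, 8+24, …, 20+4, 29+0) = 36
r[9] = max(4+36, 8+32, 8+28, …, 29+4, 51+0) = 51
r[10] = max(4+51, 8+36, 8+32, …, 51+4, 32+0) = 55
Maximum revenue is $55.
Now minimize piece count subject to staying optimal: for each k, pieces[k] = 1 + min over i with p[i]+r[k−i]=r[k] of pieces[k−i].
pieces[7] = 2
pieces[8] = 2
pieces[9] = 1
pieces[10] = 2

2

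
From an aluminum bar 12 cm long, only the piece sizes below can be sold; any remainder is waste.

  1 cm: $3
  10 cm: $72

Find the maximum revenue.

Build best[k] bottom-up: best[k] = max over allowed piece i of (p[i] + best[k−i]).
best[1] = 3
best[2] = 6  (first piece 1, then best[1]=3)
best[3] = 9  (first piece 1, then best[2]=6)
best[4] = 12  (first piece 1, then best[3]=9)
best[5] = 15  (first piece 1, then best[4]=12)
best[6] = 18  (first piece 1, then best[5]=15)
best[7] = 21  (first piece 1, then best[6]=18)
best[8] = 24  (first piece 1, then best[7]=21)
best[9] = 27  (first piece 1, then best[8]=24)
best[10] = max(3+27, 72+0) = 72
best[11] = max(3+72, 72+3) = 75
best[12] = max(3+75, 72+6) = 78
One optimal cutting: 10 + 1 + 1 → $78.

78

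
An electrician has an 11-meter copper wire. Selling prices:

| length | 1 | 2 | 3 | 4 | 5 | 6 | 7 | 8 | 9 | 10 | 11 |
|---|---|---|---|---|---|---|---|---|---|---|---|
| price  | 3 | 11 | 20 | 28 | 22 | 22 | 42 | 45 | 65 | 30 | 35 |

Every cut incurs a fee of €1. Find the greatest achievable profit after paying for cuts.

75

Build net[k] bottom-up: net[k] = max over allowed piece i of (p[i] + net[k−i]) − 1 per cut.
net[1] = 3
net[2] = max(3+3-1, 11+0) = 11
net[3] = max(3+11-1, 11+3-1, 20+0) = 20
net[4] = max(3+20-1, 11+11-1, 20+3-1, 28+0) = 28
net[5] = max(3+28-1, 11+20-1, 20+11-1, 28+3-1, 22+0) = 30
net[6] = max(3+30-1, 11+28-1, 20+20-1, 28+11-1, 22+3-1, 22+0) = 39
net[7] = max(3+39-1, 11+30-1, 20+28-1, …, 22+3-1, 42+0) = 47
net[8] = max(3+47-1, 11+39-1, 20+30-1, …, 42+3-1, 45+0) = 55
net[9] = max(3+55-1, 11+47-1, 20+39-1, …, 45+3-1, 65+0) = 65
net[10] = max(3+65-1, 11+55-1, 20+47-1, …, 65+3-1, 30+0) = 67
net[11] = max(3+67-1, 11+65-1, 20+55-1, …, 30+3-1, 35+0) = 75
One optimal plan: pieces 9 + 2 (1 cut) → €76 − €1 = €75.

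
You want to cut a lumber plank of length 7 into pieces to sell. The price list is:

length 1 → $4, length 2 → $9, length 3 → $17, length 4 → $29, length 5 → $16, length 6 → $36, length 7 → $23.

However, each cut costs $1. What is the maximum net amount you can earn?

45

Build net[k] bottom-up: net[k] = max over allowed piece i of (p[i] + net[k−i]) − 1 per cut.
net[1] = 4
net[2] = 9
net[3] = 17
net[4] = 29
net[5] = 32  (first piece 1, then net[4]=29)
net[6] = 37  (first piece 2, then net[4]=29)
net[7] = 45  (first piece 3, then net[4]=29)
One optimal plan: pieces 4 + 3 (1 cut) → $46 − $1 = $45.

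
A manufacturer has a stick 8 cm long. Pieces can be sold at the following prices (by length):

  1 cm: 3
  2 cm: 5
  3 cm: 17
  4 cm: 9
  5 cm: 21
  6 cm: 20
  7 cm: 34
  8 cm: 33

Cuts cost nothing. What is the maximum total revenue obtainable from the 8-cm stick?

40

Let best[k] be the best obtainable value from length k. For each k, try every first piece i and keep the best of price[i] + best[k−i].
best[1] = 3
best[2] = max(3+3, 5+0) = 6
best[3] = max(3+6, 5+3, 17+0) = 17
best[4] = max(3+17, 5+6, 17+3, 9+0) = 20
best[5] = max(3+20, 5+17, 17+6, 9+3, 21+0) = 23
best[6] = max(3+23, 5+20, 17+17, 9+6, 21+3, 20+0) = 34
best[7] = max(3+34, 5+23, 17+20, …, 20+3, 34+0) = 37
best[8] = max(3+37, 5+34, 17+23, …, 34+3, 33+0) = 40
One optimal cutting: 3 + 3 + 1 + 1 → 17 + 17 + 3 + 3 = 40.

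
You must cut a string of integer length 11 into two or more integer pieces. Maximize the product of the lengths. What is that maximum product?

Fill m[k] for k=2..11: at each k try every first piece i and multiply by the better of (k−i) uncut or m[k−i].
m[2] = 1*max(1,0) = 1*1 = 1
m[3] = 1*max(2,1) = 1*2 = 2
m[4] = 2*max(2,1) = 2*2 = 4
m[5] = 2*max(3,2) = 2*3 = 6
m[6] = 3*max(3,2) = 3*3 = 9
m[7] = 2*max(5,6) = 2*6 = 12
m[8] = 2*max(6,9) = 2*9 = 18
m[9] = 3*max(6,9) = 3*9 = 27
m[10] = 2*max(8,18) = 2*18 = 36
m[11] = 2*max(9,27) = 2*27 = 54
One optimal split: 3 + 3 + 3 + 2; product 3*3*3*2 = 54.

54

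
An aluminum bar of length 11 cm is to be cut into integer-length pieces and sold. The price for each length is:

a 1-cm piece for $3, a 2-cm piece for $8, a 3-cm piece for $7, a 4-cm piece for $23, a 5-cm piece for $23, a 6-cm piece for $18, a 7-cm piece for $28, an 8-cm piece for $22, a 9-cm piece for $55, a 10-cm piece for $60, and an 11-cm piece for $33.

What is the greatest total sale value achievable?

Build best[k] bottom-up: best[k] = max over allowed piece i of (p[i] + best[k−i]).
best[1] = 3
best[2] = max(3+3, 8+0) = 8
best[3] = max(3+8, 8+3, 7+0) = 11
best[4] = max(3+11, 8+8, 7+3, 23+0) = 23
best[5] = max(3+23, 8+11, 7+8, 23+3, 23+0) = 26
best[6] = max(3+26, 8+23, 7+11, 23+8, 23+3, 18+0) = 31
best[7] = max(3+31, 8+26, 7+23, …, 18+3, 28+0) = 34
best[8] = max(3+34, 8+31, 7+26, …, 28+3, 22+0) = 46
best[9] = max(3+46, 8+34, 7+31, …, 22+3, 55+0) = 55
best[10] = max(3+55, 8+46, 7+34, …, 55+3, 60+0) = 60
best[11] = max(3+60, 8+55, 7+46, …, 60+3, 33+0) = 63
One optimal cutting: 10 + 1 → $60 + $3 = $63.

63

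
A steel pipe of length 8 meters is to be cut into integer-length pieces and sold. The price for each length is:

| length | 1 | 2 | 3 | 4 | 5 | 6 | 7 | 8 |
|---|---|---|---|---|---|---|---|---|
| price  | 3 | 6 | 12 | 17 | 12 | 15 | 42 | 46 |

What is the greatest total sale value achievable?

46

Let best[k] be the best obtainable value from length k. For each k, try every first piece i and keep the best of price[i] + best[k−i].
best[1] = 3
best[2] = 6  (first piece 1, then best[1]=3)
best[3] = 12
best[4] = 17
best[5] = 20  (first piece 1, then best[4]=17)
best[6] = 24  (first piece 3, then best[3]=12)
best[7] = 42
best[8] = 46
Best is to sell the whole 8-meter piece uncut for $46.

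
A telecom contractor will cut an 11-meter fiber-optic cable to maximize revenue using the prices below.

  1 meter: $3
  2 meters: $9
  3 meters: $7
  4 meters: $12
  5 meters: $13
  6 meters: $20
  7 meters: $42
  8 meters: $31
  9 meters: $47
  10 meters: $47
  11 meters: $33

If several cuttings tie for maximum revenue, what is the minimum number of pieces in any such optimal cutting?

3

Consider every possible first cut. r[k] is the best of p[i]+r[k−i] over all sellable i≤k.
r[1] = 3
r[2] = max(3+3, 9+0) = 9
r[3] = max(3+9, 9+3, 7+0) = 12
r[4] = max(3+12, 9+9, 7+3, 12+0) = 18
r[5] = max(3+18, 9+12, 7+9, 12+3, 13+0) = 21
r[6] = max(3+21, 9+18, 7+12, 12+9, 13+3, 20+0) = 27
r[7] = max(3+27, 9+21, 7+18, …, 20+3, 42+0) = 42
r[8] = max(3+42, 9+27, 7+21, …, 42+3, 31+0) = 45
r[9] = max(3+45, 9+42, 7+27, …, 31+3, 47+0) = 51
r[10] = max(3+51, 9+45, 7+42, …, 47+3, 47+0) = 54
r[11] = max(3+54, 9+51, 7+45, …, 47+3, 33+0) = 60
Maximum revenue is $60.
Now minimize piece count subject to staying optimal: for each k, pieces[k] = 1 + min over i with p[i]+r[k−i]=r[k] of pieces[k−i].
pieces[8] = 2
pieces[9] = 2
pieces[10] = 3
pieces[11] = 3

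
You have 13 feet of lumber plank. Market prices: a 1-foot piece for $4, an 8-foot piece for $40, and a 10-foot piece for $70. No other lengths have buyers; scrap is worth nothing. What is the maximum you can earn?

Consider every possible first cut. r[k] is the best of p[i]+r[k−i] over all sellable i≤k.
r[1] = 4
r[2] = 8  (first piece 1, then r[1]=4)
r[3] = 12  (first piece 1, then r[2]=8)
r[4] = 16  (first piece 1, then r[3]=12)
r[5] = 20  (first piece 1, then r[4]=16)
r[6] = 24  (first piece 1, then r[5]=20)
r[7] = 28  (first piece 1, then r[6]=24)
r[8] = max(4+28, 40+0) = 40
r[9] = max(4+40, 40+4) = 44
r[10] = max(4+44, 40+8, 70+0) = 70
r[11] = max(4+70, 40+12, 70+4) = 74
r[12] = max(4+74, 40+16, 70+8) = 78
r[13] = max(4+78, 40+20, 70+12) = 82
One optimal cutting: 10 + 1 + 1 + 1 → $82.

82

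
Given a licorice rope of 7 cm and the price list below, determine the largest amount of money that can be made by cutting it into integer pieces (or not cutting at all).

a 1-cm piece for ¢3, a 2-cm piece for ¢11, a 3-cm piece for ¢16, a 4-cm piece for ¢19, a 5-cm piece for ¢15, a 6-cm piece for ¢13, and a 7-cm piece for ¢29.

38

Consider every possible first cut. r[k] is the best of p[i]+r[k−i] over all sellable i≤k.
r[1] = 3
r[2] = max(3+3, 11+0) = 11
r[3] = max(3+11, 11+3, 16+0) = 16
r[4] = max(3+16, 11+11, 16+3, 19+0) = 22
r[5] = max(3+22, 11+16, 16+11, 19+3, 15+0) = 27
r[6] = max(3+27, 11+22, 16+16, 19+11, 15+3, 13+0) = 33
r[7] = max(3+33, 11+27, 16+22, …, 13+3, 29+0) = 38
One optimal cutting: 3 + 2 + 2 → ¢16 + ¢11 + ¢11 = ¢38.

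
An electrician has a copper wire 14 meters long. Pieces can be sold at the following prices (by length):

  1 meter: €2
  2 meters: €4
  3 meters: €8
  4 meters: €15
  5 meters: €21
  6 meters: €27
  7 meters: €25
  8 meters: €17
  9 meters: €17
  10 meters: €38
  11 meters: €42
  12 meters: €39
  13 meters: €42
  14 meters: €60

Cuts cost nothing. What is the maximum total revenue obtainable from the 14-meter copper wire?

Consider every possible first cut. v[k] is the best of p[i]+v[k−i] over all sellable i≤k.
v[1] = 2
v[2] = 4  (first piece 1, then v[1]=2)
v[3] = 8
v[4] = 15
v[5] = 21
v[6] = 27
v[7] = 29  (first piece 1, then v[6]=27)
v[8] = 31  (first piece 1, then v[7]=29)
v[9] = 36  (first piece 4, then v[5]=21)
v[10] = 42  (first piece 4, then v[6]=27)
v[11] = 48  (first piece 5, then v[6]=27)
v[12] = 54  (first piece 6, then v[6]=27)
v[13] = 56  (first piece 1, then v[12]=54)
v[14] = 60
Best is to sell the whole 14-meter piece uncut for €60.

60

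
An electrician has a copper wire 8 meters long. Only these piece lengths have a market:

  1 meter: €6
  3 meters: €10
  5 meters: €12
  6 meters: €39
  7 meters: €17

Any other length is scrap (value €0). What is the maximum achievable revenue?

51

Consider every possible first cut. best[k] is the best of p[i]+best[k−i] over all sellable i≤k.
best[1] = 6
best[2] = 12  (first piece 1, then best[1]=6)
best[3] = max(6+12, 10+0) = 18
best[4] = max(6+18, 10+6) = 24
best[5] = max(6+24, 10+12, 12+0) = 30
best[6] = max(6+30, 10+18, 12+6, 39+0) = 39
best[7] = max(6+39, 10+24, 12+12, 39+6, 17+0) = 45
best[8] = max(6+45, 10+30, 12+18, 39+12, 17+6) = 51
One optimal cutting: 6 + 1 + 1 → €51.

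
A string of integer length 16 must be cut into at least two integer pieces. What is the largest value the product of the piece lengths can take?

324

Define m[k] = max over 1≤i<k of i · max(k−i, m[k−i]); the inner max lets the remainder stay uncut if that's better.
m[2] = 1*max(1,0) = 1*1 = 1
m[3] = max(1*2, 2*1) = 2
m[4] = max(1*3, 2*2, 3*1) = 4
m[5] = max(1*4, 2*3, 3*2, 4*1) = 6
m[6] = max(1*6, 2*4, 3*3, 4*2, 5*1) = 9
m[7] = max(1*9, 2*6, 3*4, 4*3, 5*2, 6*1) = 12
m[8] = max(1*12, 2*9, 3*6, …, 6*2, 7*1) = 18
m[9] = max(1*18, 2*12, 3*9, …, 7*2, 8*1) = 27
m[10] = max(1*27, 2*18, 3*12, …, 8*2, 9*1) = 36
m[11] = max(1*36, 2*27, 3*18, …, 9*2, 10*1) = 54
m[12] = max(1*54, 2*36, 3*27, …, 10*2, 11*1) = 81
m[13] = max(1*81, 2*54, 3*36, …, 11*2, 12*1) = 108
m[14] = max(1*108, 2*81, 3*54, …, 12*2, 13*1) = 162
m[15] = max(1*162, 2*108, 3*81, …, 13*2, 14*1) = 243
m[16] = max(1*243, 2*162, 3*108, …, 14*2, 15*1) = 324
One optimal split: 3 + 3 + 3 + 3 + 2 + 2; product 3*3*3*3*2*2 = 324.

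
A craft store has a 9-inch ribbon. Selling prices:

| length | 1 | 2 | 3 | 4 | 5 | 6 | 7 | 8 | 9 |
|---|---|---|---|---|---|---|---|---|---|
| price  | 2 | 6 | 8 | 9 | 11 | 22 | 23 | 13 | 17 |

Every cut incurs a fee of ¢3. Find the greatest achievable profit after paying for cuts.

Consider every possible first cut. r[k] is the best of p[i]+r[k−i] over all sellable i≤k, charging 3 whenever i<k.
r[1] = 2
r[2] = 6
r[3] = 8
r[4] = 9  (first piece 2, then r[2]=6)
r[5] = 11  (first piece 2, then r[3]=8)
r[6] = 22
r[7] = 23
r[8] = 25  (first piece 2, then r[6]=22)
r[9] = 27  (first piece 3, then r[6]=22)
One optimal plan: pieces 6 + 3 (1 cut) → ¢30 − ¢3 = ¢27.

27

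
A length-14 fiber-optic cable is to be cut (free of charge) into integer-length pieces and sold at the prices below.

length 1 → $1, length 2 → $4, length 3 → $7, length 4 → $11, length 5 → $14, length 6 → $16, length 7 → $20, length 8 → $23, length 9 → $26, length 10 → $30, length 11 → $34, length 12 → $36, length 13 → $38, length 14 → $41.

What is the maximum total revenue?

41

Build R[k] bottom-up: R[k] = max over allowed piece i of (p[i] + R[k−i]).
R[1] = 1
R[2] = 4
R[3] = 7
R[4] = 11
R[5] = 14
R[6] = 16
R[7] = 20
R[8] = 23
R[9] = 26
R[10] = 30
R[11] = 34
R[12] = 36
R[13] = 38  (first piece 2, then R[11]=34)
R[14] = 41  (first piece 3, then R[11]=34)
One optimal cutting: 11 + 3 → $34 + $7 = $41.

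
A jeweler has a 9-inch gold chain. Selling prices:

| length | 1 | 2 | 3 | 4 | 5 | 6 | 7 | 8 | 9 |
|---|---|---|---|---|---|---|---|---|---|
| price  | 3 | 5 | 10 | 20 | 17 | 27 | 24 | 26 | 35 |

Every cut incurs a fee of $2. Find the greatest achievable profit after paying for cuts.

Build v[k] bottom-up: v[k] = max over allowed piece i of (p[i] + v[k−i]) − 2 per cut.
v[1] = 3
v[2] = max(3+3-2, 5+0) = 5
v[3] = max(3+5-2, 5+3-2, 10+0) = 10
v[4] = max(3+10-2, 5+5-2, 10+3-2, 20+0) = 20
v[5] = max(3+20-2, 5+10-2, 10+5-2, 20+3-2, 17+0) = 21
v[6] = max(3+21-2, 5+20-2, 10+10-2, 20+5-2, 17+3-2, 27+0) = 27
v[7] = max(3+27-2, 5+21-2, 10+20-2, …, 27+3-2, 24+0) = 28
v[8] = max(3+28-2, 5+27-2, 10+21-2, …, 24+3-2, 26+0) = 38
v[9] = max(3+38-2, 5+28-2, 10+27-2, …, 26+3-2, 35+0) = 39
One optimal plan: pieces 4 + 4 + 1 (2 cuts) → $43 − $4 = $39.

39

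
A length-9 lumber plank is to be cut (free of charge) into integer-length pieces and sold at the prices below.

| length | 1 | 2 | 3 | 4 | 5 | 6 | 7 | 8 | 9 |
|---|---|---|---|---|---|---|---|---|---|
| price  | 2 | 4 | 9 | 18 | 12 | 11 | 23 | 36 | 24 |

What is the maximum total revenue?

38

Let best[k] be the best obtainable value from length k. For each k, try every first piece i and keep the best of price[i] + best[k−i].
best[1] = 2
best[2] = max(2+2, 4+0) = 4
best[3] = max(2+4, 4+2, 9+0) = 9
best[4] = max(2+9, 4+4, 9+2, 18+0) = 18
best[5] = max(2+18, 4+9, 9+4, 18+2, 12+0) = 20
best[6] = max(2+20, 4+18, 9+9, 18+4, 12+2, 11+0) = 22
best[7] = max(2+22, 4+20, 9+18, …, 11+2, 23+0) = 27
best[8] = max(2+27, 4+22, 9+20, …, 23+2, 36+0) = 36
best[9] = max(2+36, 4+27, 9+22, …, 36+2, 24+0) = 38
One optimal cutting: 4 + 4 + 1 → $18 + $18 + $2 = $38.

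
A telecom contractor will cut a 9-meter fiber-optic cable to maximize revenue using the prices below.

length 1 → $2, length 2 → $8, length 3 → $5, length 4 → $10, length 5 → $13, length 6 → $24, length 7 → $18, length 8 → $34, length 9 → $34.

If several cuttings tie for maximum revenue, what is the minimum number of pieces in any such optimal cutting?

2

Build r[k] bottom-up: r[k] = max over allowed piece i of (p[i] + r[k−i]).
r[1] = 2
r[2] = max(2+2, 8+0) = 8
r[3] = max(2+8, 8+2, 5+0) = 10
r[4] = max(2+10, 8+8, 5+2, 10+0) = 16
r[5] = max(2+16, 8+10, 5+8, 10+2, 13+0) = 18
r[6] = max(2+18, 8+16, 5+10, 10+8, 13+2, 24+0) = 24
r[7] = max(2+24, 8+18, 5+16, …, 24+2, 18+0) = 26
r[8] = max(2+26, 8+24, 5+18, …, 18+2, 34+0) = 34
r[9] = max(2+34, 8+26, 5+24, …, 34+2, 34+0) = 36
Maximum revenue is $36.
Now minimize piece count subject to staying optimal: for each k, pieces[k] = 1 + min over i with p[i]+r[k−i]=r[k] of pieces[k−i].
pieces[6] = 1
pieces[7] = 2
pieces[8] = 1
pieces[9] = 2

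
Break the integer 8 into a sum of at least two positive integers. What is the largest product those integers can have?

18

Fill prod[k] for k=2..8: at each k try every first piece i and multiply by the better of (k−i) uncut or prod[k−i].
prod[2] = 1*max(1,0) = 1*1 = 1
prod[3] = 1*max(2,1) = 1*2 = 2
prod[4] = 2*max(2,1) = 2*2 = 4
prod[5] = 2*max(3,2) = 2*3 = 6
prod[6] = 3*max(3,2) = 3*3 = 9
prod[7] = 2*max(5,6) = 2*6 = 12
prod[8] = 2*max(6,9) = 2*9 = 18
One optimal split: 3 + 3 + 2; product 3*3*2 = 18.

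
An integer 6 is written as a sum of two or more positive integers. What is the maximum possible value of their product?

Fill prod[k] for k=2..6: at each k try every first piece i and multiply by the better of (k−i) uncut or prod[k−i].
prod[2] = 1·max(1,0) = 1·1 = 1
prod[3] = max(1·2, 2·1) = 2
prod[4] = max(1·3, 2·2, 3·1) = 4
prod[5] = max(1·4, 2·3, 3·2, 4·1) = 6
prod[6] = max(1·6, 2·4, 3·3, 4·2, 5·1) = 9
One optimal split: 3 + 3; product 3·3 = 9.

9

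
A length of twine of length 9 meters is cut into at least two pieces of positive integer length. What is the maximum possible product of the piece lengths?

Fill f[k] for k=2..9: at each k try every first piece i and multiply by the better of (k−i) uncut or f[k−i].
f[2] = 1·max(1,0) = 1·1 = 1
f[3] = 1·max(2,1) = 1·2 = 2
f[4] = 2·max(2,1) = 2·2 = 4
f[5] = 2·max(3,2) = 2·3 = 6
f[6] = 3·max(3,2) = 3·3 = 9
f[7] = 2·max(5,6) = 2·6 = 12
f[8] = 2·max(6,9) = 2·9 = 18
f[9] = 3·max(6,9) = 3·9 = 27
One optimal split: 3 + 3 + 3; product 3·3·3 = 27.

27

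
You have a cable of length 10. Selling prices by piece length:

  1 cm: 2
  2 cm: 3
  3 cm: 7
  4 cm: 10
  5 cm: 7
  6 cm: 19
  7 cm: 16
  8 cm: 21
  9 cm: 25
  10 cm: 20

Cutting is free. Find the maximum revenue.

29

Build r[k] bottom-up: r[k] = max over allowed piece i of (p[i] + r[k−i]).
r[1] = 2
r[2] = 4  (first piece 1, then r[1]=2)
r[3] = 7
r[4] = 10
r[5] = 12  (first piece 1, then r[4]=10)
r[6] = 19
r[7] = 21  (first piece 1, then r[6]=19)
r[8] = 23  (first piece 1, then r[7]=21)
r[9] = 26  (first piece 3, then r[6]=19)
r[10] = 29  (first piece 4, then r[6]=19)
One optimal cutting: 6 + 4 → 19 + 10 = 29.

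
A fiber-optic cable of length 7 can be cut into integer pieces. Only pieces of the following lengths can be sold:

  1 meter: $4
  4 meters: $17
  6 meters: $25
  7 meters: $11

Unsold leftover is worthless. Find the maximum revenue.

29

Consider every possible first cut. f[k] is the best of p[i]+f[k−i] over all sellable i≤k.
f[1] = 4
f[2] = 8  (first piece 1, then f[1]=4)
f[3] = 12  (first piece 1, then f[2]=8)
f[4] = max(4+12, 17+0) = 17
f[5] = max(4+17, 17+4) = 21
f[6] = max(4+21, 17+8, 25+0) = 25
f[7] = max(4+25, 17+12, 25+4, 11+0) = 29
One optimal cutting: 4 + 1 + 1 + 1 → $29.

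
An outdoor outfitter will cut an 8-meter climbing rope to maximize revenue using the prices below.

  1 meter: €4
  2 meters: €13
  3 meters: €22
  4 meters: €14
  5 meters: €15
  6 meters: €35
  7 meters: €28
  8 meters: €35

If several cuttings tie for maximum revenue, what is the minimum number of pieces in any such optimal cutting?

Consider every possible first cut. r[k] is the best of p[i]+r[k−i] over all sellable i≤k.
r[1] = 4
r[2] = 13
r[3] = 22
r[4] = 26  (first piece 1, then r[3]=22)
r[5] = 35  (first piece 2, then r[3]=22)
r[6] = 44  (first piece 3, then r[3]=22)
r[7] = 48  (first piece 1, then r[6]=44)
r[8] = 57  (first piece 2, then r[6]=44)
Maximum revenue is €57.
Now minimize piece count subject to staying optimal: for each k, pieces[k] = 1 + min over i with p[i]+r[k−i]=r[k] of pieces[k−i].
pieces[5] = 2
pieces[6] = 2
pieces[7] = 3
pieces[8] = 3

3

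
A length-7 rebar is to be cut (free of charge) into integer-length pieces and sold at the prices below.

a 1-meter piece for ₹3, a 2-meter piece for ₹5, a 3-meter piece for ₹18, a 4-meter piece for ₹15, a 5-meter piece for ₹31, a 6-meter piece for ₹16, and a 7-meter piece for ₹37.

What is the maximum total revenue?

39

Consider every possible first cut. best[k] is the best of p[i]+best[k−i] over all sellable i≤k.
best[1] = 3
best[2] = max(3+3, 5+0) = 6
best[3] = max(3+6, 5+3, 18+0) = 18
best[4] = max(3+18, 5+6, 18+3, 15+0) = 21
best[5] = max(3+21, 5+18, 18+6, 15+3, 31+0) = 31
best[6] = max(3+31, 5+21, 18+18, 15+6, 31+3, 16+0) = 36
best[7] = max(3+36, 5+31, 18+21, …, 16+3, 37+0) = 39
One optimal cutting: 3 + 3 + 1 → ₹18 + ₹18 + ₹3 = ₹39.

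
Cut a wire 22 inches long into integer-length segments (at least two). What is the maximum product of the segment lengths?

Let f[k] be the best product for length k (with at least one cut). For each first piece i, the rest contributes max(k−i, f[k−i]).
Small cases: f[2]=1, f[3]=2, f[4]=4, f[5]=6, f[6]=9, f[7]=12, f[8]=18, f[9]=27, f[10]=36, f[11]=54, f[12]=81, f[13]=108, f[14]=162, f[15]=243, f[16]=324.
f[17] = 2*max(15,243) = 2*243 = 486
f[18] = 3*max(15,243) = 3*243 = 729
f[19] = 2*max(17,486) = 2*486 = 972
f[20] = 2*max(18,729) = 2*729 = 1458
f[21] = 3*max(18,729) = 3*729 = 2187
f[22] = 2*max(20,1458) = 2*1458 = 2916
One optimal split: 3 + 3 + 3 + 3 + 3 + 3 + 2 + 2; product 3*3*3*3*3*3*2*2 = 2916.

2916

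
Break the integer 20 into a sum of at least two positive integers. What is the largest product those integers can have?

1458

Let prod[k] be the best product for length k (with at least one cut). For each first piece i, the rest contributes max(k−i, prod[k−i]).
prod[2] = 1·max(1,0) = 1·1 = 1
prod[3] = max(1·2, 2·1) = 2
prod[4] = max(1·3, 2·2, 3·1) = 4
prod[5] = max(1·4, 2·3, 3·2, 4·1) = 6
prod[6] = max(1·6, 2·4, 3·3, 4·2, 5·1) = 9
prod[7] = max(1·9, 2·6, 3·4, 4·3, 5·2, 6·1) = 12
prod[8] = max(1·12, 2·9, 3·6, …, 6·2, 7·1) = 18
prod[9] = max(1·18, 2·12, 3·9, …, 7·2, 8·1) = 27
prod[10] = max(1·27, 2·18, 3·12, …, 8·2, 9·1) = 36
prod[11] = max(1·36, 2·27, 3·18, …, 9·2, 10·1) = 54
prod[12] = max(1·54, 2·36, 3·27, …, 10·2, 11·1) = 81
prod[13] = max(1·81, 2·54, 3·36, …, 11·2, 12·1) = 108
prod[14] = max(1·108, 2·81, 3·54, …, 12·2, 13·1) = 162
prod[15] = max(1·162, 2·108, 3·81, …, 13·2, 14·1) = 243
prod[16] = max(1·243, 2·162, 3·108, …, 14·2, 15·1) = 324
prod[17] = max(1·324, 2·243, 3·162, …, 15·2, 16·1) = 486
prod[18] = max(1·486, 2·324, 3·243, …, 16·2, 17·1) = 729
prod[19] = max(1·729, 2·486, 3·324, …, 17·2, 18·1) = 972
prod[20] = max(1·972, 2·729, 3·486, …, 18·2, 19·1) = 1458
One optimal split: 3 + 3 + 3 + 3 + 3 + 3 + 2; product 3·3·3·3·3·3·2 = 1458.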